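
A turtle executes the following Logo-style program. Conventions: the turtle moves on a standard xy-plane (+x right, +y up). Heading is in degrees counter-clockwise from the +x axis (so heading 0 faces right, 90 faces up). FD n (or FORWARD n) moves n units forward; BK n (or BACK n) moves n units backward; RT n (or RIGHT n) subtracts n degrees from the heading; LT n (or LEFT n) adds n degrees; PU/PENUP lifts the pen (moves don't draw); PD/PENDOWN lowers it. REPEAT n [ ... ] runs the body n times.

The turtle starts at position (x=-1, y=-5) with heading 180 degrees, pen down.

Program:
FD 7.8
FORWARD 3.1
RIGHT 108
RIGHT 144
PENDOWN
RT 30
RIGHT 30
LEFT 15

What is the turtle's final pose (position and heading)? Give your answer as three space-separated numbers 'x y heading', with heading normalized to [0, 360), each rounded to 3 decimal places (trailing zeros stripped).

Answer: -11.9 -5 243

Derivation:
Executing turtle program step by step:
Start: pos=(-1,-5), heading=180, pen down
FD 7.8: (-1,-5) -> (-8.8,-5) [heading=180, draw]
FD 3.1: (-8.8,-5) -> (-11.9,-5) [heading=180, draw]
RT 108: heading 180 -> 72
RT 144: heading 72 -> 288
PD: pen down
RT 30: heading 288 -> 258
RT 30: heading 258 -> 228
LT 15: heading 228 -> 243
Final: pos=(-11.9,-5), heading=243, 2 segment(s) drawn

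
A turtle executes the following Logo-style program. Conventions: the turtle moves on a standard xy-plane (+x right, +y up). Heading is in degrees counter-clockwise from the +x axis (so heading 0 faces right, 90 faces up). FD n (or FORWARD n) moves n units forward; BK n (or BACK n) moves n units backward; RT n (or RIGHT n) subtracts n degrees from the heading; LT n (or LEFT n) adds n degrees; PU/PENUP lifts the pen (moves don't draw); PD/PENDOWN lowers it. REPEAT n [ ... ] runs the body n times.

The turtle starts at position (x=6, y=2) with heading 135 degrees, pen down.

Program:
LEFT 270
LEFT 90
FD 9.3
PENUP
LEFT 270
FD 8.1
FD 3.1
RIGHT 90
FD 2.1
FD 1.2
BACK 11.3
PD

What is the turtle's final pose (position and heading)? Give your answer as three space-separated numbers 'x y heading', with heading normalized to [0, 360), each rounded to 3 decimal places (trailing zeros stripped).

Answer: 1.687 22.153 315

Derivation:
Executing turtle program step by step:
Start: pos=(6,2), heading=135, pen down
LT 270: heading 135 -> 45
LT 90: heading 45 -> 135
FD 9.3: (6,2) -> (-0.576,8.576) [heading=135, draw]
PU: pen up
LT 270: heading 135 -> 45
FD 8.1: (-0.576,8.576) -> (5.151,14.304) [heading=45, move]
FD 3.1: (5.151,14.304) -> (7.344,16.496) [heading=45, move]
RT 90: heading 45 -> 315
FD 2.1: (7.344,16.496) -> (8.828,15.011) [heading=315, move]
FD 1.2: (8.828,15.011) -> (9.677,14.162) [heading=315, move]
BK 11.3: (9.677,14.162) -> (1.687,22.153) [heading=315, move]
PD: pen down
Final: pos=(1.687,22.153), heading=315, 1 segment(s) drawn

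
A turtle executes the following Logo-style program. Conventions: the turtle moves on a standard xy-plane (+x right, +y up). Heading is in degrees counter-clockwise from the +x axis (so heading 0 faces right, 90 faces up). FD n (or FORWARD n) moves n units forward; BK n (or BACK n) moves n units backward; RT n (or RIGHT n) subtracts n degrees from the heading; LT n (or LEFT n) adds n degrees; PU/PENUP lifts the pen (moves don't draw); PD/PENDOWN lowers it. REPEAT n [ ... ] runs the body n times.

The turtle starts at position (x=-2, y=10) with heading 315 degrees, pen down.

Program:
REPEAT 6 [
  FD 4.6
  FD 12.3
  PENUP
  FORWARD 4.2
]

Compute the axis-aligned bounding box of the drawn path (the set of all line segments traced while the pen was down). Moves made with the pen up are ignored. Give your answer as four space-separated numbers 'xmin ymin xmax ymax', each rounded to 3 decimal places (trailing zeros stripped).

Executing turtle program step by step:
Start: pos=(-2,10), heading=315, pen down
REPEAT 6 [
  -- iteration 1/6 --
  FD 4.6: (-2,10) -> (1.253,6.747) [heading=315, draw]
  FD 12.3: (1.253,6.747) -> (9.95,-1.95) [heading=315, draw]
  PU: pen up
  FD 4.2: (9.95,-1.95) -> (12.92,-4.92) [heading=315, move]
  -- iteration 2/6 --
  FD 4.6: (12.92,-4.92) -> (16.173,-8.173) [heading=315, move]
  FD 12.3: (16.173,-8.173) -> (24.87,-16.87) [heading=315, move]
  PU: pen up
  FD 4.2: (24.87,-16.87) -> (27.84,-19.84) [heading=315, move]
  -- iteration 3/6 --
  FD 4.6: (27.84,-19.84) -> (31.093,-23.093) [heading=315, move]
  FD 12.3: (31.093,-23.093) -> (39.79,-31.79) [heading=315, move]
  PU: pen up
  FD 4.2: (39.79,-31.79) -> (42.76,-34.76) [heading=315, move]
  -- iteration 4/6 --
  FD 4.6: (42.76,-34.76) -> (46.013,-38.013) [heading=315, move]
  FD 12.3: (46.013,-38.013) -> (54.71,-46.71) [heading=315, move]
  PU: pen up
  FD 4.2: (54.71,-46.71) -> (57.68,-49.68) [heading=315, move]
  -- iteration 5/6 --
  FD 4.6: (57.68,-49.68) -> (60.933,-52.933) [heading=315, move]
  FD 12.3: (60.933,-52.933) -> (69.63,-61.63) [heading=315, move]
  PU: pen up
  FD 4.2: (69.63,-61.63) -> (72.6,-64.6) [heading=315, move]
  -- iteration 6/6 --
  FD 4.6: (72.6,-64.6) -> (75.852,-67.852) [heading=315, move]
  FD 12.3: (75.852,-67.852) -> (84.55,-76.55) [heading=315, move]
  PU: pen up
  FD 4.2: (84.55,-76.55) -> (87.52,-79.52) [heading=315, move]
]
Final: pos=(87.52,-79.52), heading=315, 2 segment(s) drawn

Segment endpoints: x in {-2, 1.253, 9.95}, y in {-1.95, 6.747, 10}
xmin=-2, ymin=-1.95, xmax=9.95, ymax=10

Answer: -2 -1.95 9.95 10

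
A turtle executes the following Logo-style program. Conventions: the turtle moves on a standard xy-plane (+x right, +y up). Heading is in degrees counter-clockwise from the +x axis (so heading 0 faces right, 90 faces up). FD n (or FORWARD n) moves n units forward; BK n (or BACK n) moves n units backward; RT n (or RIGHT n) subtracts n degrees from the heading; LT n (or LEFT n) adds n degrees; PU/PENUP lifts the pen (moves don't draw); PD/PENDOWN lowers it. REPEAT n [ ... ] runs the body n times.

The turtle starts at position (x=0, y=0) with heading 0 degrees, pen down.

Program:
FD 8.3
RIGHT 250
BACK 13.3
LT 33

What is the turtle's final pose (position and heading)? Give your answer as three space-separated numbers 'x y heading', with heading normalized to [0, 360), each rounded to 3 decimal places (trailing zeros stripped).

Answer: 12.849 -12.498 143

Derivation:
Executing turtle program step by step:
Start: pos=(0,0), heading=0, pen down
FD 8.3: (0,0) -> (8.3,0) [heading=0, draw]
RT 250: heading 0 -> 110
BK 13.3: (8.3,0) -> (12.849,-12.498) [heading=110, draw]
LT 33: heading 110 -> 143
Final: pos=(12.849,-12.498), heading=143, 2 segment(s) drawn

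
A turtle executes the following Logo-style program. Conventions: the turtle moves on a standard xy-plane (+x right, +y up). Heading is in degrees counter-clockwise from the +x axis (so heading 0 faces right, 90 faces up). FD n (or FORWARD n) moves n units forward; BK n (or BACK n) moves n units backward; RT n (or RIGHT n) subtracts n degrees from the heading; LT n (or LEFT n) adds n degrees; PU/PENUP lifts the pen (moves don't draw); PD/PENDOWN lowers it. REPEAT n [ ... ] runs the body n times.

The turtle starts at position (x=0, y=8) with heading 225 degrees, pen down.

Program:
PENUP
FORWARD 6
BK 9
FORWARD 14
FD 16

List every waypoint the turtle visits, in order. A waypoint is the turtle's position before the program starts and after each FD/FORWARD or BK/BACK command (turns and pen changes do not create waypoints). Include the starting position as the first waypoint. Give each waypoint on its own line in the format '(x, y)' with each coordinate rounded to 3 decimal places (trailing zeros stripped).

Answer: (0, 8)
(-4.243, 3.757)
(2.121, 10.121)
(-7.778, 0.222)
(-19.092, -11.092)

Derivation:
Executing turtle program step by step:
Start: pos=(0,8), heading=225, pen down
PU: pen up
FD 6: (0,8) -> (-4.243,3.757) [heading=225, move]
BK 9: (-4.243,3.757) -> (2.121,10.121) [heading=225, move]
FD 14: (2.121,10.121) -> (-7.778,0.222) [heading=225, move]
FD 16: (-7.778,0.222) -> (-19.092,-11.092) [heading=225, move]
Final: pos=(-19.092,-11.092), heading=225, 0 segment(s) drawn
Waypoints (5 total):
(0, 8)
(-4.243, 3.757)
(2.121, 10.121)
(-7.778, 0.222)
(-19.092, -11.092)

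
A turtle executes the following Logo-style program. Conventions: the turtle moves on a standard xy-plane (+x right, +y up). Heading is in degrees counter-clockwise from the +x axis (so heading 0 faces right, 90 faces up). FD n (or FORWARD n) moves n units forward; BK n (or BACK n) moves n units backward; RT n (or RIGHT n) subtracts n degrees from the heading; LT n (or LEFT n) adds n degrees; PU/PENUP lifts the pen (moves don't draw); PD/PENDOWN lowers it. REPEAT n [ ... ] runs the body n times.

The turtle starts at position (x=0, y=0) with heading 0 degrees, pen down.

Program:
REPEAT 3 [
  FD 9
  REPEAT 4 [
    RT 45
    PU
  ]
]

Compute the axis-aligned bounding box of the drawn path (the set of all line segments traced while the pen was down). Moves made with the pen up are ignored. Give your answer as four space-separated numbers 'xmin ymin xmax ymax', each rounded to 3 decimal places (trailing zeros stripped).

Answer: 0 0 9 0

Derivation:
Executing turtle program step by step:
Start: pos=(0,0), heading=0, pen down
REPEAT 3 [
  -- iteration 1/3 --
  FD 9: (0,0) -> (9,0) [heading=0, draw]
  REPEAT 4 [
    -- iteration 1/4 --
    RT 45: heading 0 -> 315
    PU: pen up
    -- iteration 2/4 --
    RT 45: heading 315 -> 270
    PU: pen up
    -- iteration 3/4 --
    RT 45: heading 270 -> 225
    PU: pen up
    -- iteration 4/4 --
    RT 45: heading 225 -> 180
    PU: pen up
  ]
  -- iteration 2/3 --
  FD 9: (9,0) -> (0,0) [heading=180, move]
  REPEAT 4 [
    -- iteration 1/4 --
    RT 45: heading 180 -> 135
    PU: pen up
    -- iteration 2/4 --
    RT 45: heading 135 -> 90
    PU: pen up
    -- iteration 3/4 --
    RT 45: heading 90 -> 45
    PU: pen up
    -- iteration 4/4 --
    RT 45: heading 45 -> 0
    PU: pen up
  ]
  -- iteration 3/3 --
  FD 9: (0,0) -> (9,0) [heading=0, move]
  REPEAT 4 [
    -- iteration 1/4 --
    RT 45: heading 0 -> 315
    PU: pen up
    -- iteration 2/4 --
    RT 45: heading 315 -> 270
    PU: pen up
    -- iteration 3/4 --
    RT 45: heading 270 -> 225
    PU: pen up
    -- iteration 4/4 --
    RT 45: heading 225 -> 180
    PU: pen up
  ]
]
Final: pos=(9,0), heading=180, 1 segment(s) drawn

Segment endpoints: x in {0, 9}, y in {0}
xmin=0, ymin=0, xmax=9, ymax=0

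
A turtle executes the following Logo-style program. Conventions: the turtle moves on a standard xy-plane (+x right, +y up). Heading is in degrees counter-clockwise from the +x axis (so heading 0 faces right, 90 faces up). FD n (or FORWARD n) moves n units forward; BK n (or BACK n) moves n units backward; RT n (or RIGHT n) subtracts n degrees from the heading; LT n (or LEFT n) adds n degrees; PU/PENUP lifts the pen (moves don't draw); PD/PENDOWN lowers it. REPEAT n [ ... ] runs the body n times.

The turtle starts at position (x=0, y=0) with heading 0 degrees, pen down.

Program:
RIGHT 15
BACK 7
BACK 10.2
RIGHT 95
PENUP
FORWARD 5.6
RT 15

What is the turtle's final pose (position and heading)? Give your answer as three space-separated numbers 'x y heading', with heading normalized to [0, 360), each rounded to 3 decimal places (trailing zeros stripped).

Executing turtle program step by step:
Start: pos=(0,0), heading=0, pen down
RT 15: heading 0 -> 345
BK 7: (0,0) -> (-6.761,1.812) [heading=345, draw]
BK 10.2: (-6.761,1.812) -> (-16.614,4.452) [heading=345, draw]
RT 95: heading 345 -> 250
PU: pen up
FD 5.6: (-16.614,4.452) -> (-18.529,-0.811) [heading=250, move]
RT 15: heading 250 -> 235
Final: pos=(-18.529,-0.811), heading=235, 2 segment(s) drawn

Answer: -18.529 -0.811 235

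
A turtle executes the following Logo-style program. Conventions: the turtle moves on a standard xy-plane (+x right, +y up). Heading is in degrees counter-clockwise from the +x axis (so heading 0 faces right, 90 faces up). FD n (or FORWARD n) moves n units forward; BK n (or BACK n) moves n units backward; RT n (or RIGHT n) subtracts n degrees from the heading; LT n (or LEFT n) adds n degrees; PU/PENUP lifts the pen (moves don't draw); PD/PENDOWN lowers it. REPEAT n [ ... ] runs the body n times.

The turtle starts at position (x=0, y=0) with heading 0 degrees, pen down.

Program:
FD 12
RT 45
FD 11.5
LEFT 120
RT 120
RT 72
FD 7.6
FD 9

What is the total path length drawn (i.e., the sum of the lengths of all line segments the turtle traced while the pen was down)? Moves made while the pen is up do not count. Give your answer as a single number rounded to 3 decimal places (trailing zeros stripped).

Answer: 40.1

Derivation:
Executing turtle program step by step:
Start: pos=(0,0), heading=0, pen down
FD 12: (0,0) -> (12,0) [heading=0, draw]
RT 45: heading 0 -> 315
FD 11.5: (12,0) -> (20.132,-8.132) [heading=315, draw]
LT 120: heading 315 -> 75
RT 120: heading 75 -> 315
RT 72: heading 315 -> 243
FD 7.6: (20.132,-8.132) -> (16.681,-14.903) [heading=243, draw]
FD 9: (16.681,-14.903) -> (12.595,-22.922) [heading=243, draw]
Final: pos=(12.595,-22.922), heading=243, 4 segment(s) drawn

Segment lengths:
  seg 1: (0,0) -> (12,0), length = 12
  seg 2: (12,0) -> (20.132,-8.132), length = 11.5
  seg 3: (20.132,-8.132) -> (16.681,-14.903), length = 7.6
  seg 4: (16.681,-14.903) -> (12.595,-22.922), length = 9
Total = 40.1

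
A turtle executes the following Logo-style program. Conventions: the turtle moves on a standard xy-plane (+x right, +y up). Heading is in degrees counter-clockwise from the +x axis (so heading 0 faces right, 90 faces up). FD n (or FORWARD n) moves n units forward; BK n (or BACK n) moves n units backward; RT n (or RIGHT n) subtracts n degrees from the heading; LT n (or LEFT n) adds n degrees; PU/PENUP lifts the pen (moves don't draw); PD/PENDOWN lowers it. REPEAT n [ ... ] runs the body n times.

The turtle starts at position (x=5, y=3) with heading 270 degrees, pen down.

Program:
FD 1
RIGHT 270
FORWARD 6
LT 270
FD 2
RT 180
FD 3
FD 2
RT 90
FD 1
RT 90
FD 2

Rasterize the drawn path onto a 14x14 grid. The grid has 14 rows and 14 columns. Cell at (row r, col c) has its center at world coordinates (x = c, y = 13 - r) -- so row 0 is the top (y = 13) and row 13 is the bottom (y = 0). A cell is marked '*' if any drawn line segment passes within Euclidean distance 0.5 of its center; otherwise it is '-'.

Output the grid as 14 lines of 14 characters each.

Segment 0: (5,3) -> (5,2)
Segment 1: (5,2) -> (11,2)
Segment 2: (11,2) -> (11,0)
Segment 3: (11,0) -> (11,3)
Segment 4: (11,3) -> (11,5)
Segment 5: (11,5) -> (12,5)
Segment 6: (12,5) -> (12,3)

Answer: --------------
--------------
--------------
--------------
--------------
--------------
--------------
--------------
-----------**-
-----------**-
-----*-----**-
-----*******--
-----------*--
-----------*--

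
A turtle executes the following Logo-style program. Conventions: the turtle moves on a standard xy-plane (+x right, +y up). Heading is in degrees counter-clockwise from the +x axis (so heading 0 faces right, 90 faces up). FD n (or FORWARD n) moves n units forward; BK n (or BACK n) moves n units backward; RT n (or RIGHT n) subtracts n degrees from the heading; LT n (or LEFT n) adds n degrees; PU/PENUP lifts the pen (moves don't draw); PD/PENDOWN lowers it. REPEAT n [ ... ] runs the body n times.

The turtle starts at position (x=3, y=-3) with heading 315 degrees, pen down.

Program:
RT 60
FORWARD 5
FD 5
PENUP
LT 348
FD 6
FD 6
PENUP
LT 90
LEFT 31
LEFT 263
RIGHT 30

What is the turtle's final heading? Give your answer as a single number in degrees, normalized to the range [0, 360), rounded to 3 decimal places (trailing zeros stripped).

Answer: 237

Derivation:
Executing turtle program step by step:
Start: pos=(3,-3), heading=315, pen down
RT 60: heading 315 -> 255
FD 5: (3,-3) -> (1.706,-7.83) [heading=255, draw]
FD 5: (1.706,-7.83) -> (0.412,-12.659) [heading=255, draw]
PU: pen up
LT 348: heading 255 -> 243
FD 6: (0.412,-12.659) -> (-2.312,-18.005) [heading=243, move]
FD 6: (-2.312,-18.005) -> (-5.036,-23.351) [heading=243, move]
PU: pen up
LT 90: heading 243 -> 333
LT 31: heading 333 -> 4
LT 263: heading 4 -> 267
RT 30: heading 267 -> 237
Final: pos=(-5.036,-23.351), heading=237, 2 segment(s) drawn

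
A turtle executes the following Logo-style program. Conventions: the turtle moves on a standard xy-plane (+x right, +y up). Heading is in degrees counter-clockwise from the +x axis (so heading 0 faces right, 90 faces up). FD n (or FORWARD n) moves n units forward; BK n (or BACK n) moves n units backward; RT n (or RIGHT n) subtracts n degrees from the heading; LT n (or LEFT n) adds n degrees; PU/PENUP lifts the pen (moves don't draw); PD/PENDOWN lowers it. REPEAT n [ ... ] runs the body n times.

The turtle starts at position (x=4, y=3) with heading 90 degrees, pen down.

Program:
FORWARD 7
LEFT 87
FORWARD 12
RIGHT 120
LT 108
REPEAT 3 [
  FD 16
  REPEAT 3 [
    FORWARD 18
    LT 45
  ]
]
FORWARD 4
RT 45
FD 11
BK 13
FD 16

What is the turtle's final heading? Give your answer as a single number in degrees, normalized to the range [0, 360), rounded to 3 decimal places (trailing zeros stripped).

Executing turtle program step by step:
Start: pos=(4,3), heading=90, pen down
FD 7: (4,3) -> (4,10) [heading=90, draw]
LT 87: heading 90 -> 177
FD 12: (4,10) -> (-7.984,10.628) [heading=177, draw]
RT 120: heading 177 -> 57
LT 108: heading 57 -> 165
REPEAT 3 [
  -- iteration 1/3 --
  FD 16: (-7.984,10.628) -> (-23.438,14.769) [heading=165, draw]
  REPEAT 3 [
    -- iteration 1/3 --
    FD 18: (-23.438,14.769) -> (-40.825,19.428) [heading=165, draw]
    LT 45: heading 165 -> 210
    -- iteration 2/3 --
    FD 18: (-40.825,19.428) -> (-56.413,10.428) [heading=210, draw]
    LT 45: heading 210 -> 255
    -- iteration 3/3 --
    FD 18: (-56.413,10.428) -> (-61.072,-6.959) [heading=255, draw]
    LT 45: heading 255 -> 300
  ]
  -- iteration 2/3 --
  FD 16: (-61.072,-6.959) -> (-53.072,-20.815) [heading=300, draw]
  REPEAT 3 [
    -- iteration 1/3 --
    FD 18: (-53.072,-20.815) -> (-44.072,-36.404) [heading=300, draw]
    LT 45: heading 300 -> 345
    -- iteration 2/3 --
    FD 18: (-44.072,-36.404) -> (-26.686,-41.062) [heading=345, draw]
    LT 45: heading 345 -> 30
    -- iteration 3/3 --
    FD 18: (-26.686,-41.062) -> (-11.097,-32.062) [heading=30, draw]
    LT 45: heading 30 -> 75
  ]
  -- iteration 3/3 --
  FD 16: (-11.097,-32.062) -> (-6.956,-16.608) [heading=75, draw]
  REPEAT 3 [
    -- iteration 1/3 --
    FD 18: (-6.956,-16.608) -> (-2.297,0.779) [heading=75, draw]
    LT 45: heading 75 -> 120
    -- iteration 2/3 --
    FD 18: (-2.297,0.779) -> (-11.297,16.368) [heading=120, draw]
    LT 45: heading 120 -> 165
    -- iteration 3/3 --
    FD 18: (-11.297,16.368) -> (-28.684,21.026) [heading=165, draw]
    LT 45: heading 165 -> 210
  ]
]
FD 4: (-28.684,21.026) -> (-32.148,19.026) [heading=210, draw]
RT 45: heading 210 -> 165
FD 11: (-32.148,19.026) -> (-42.773,21.873) [heading=165, draw]
BK 13: (-42.773,21.873) -> (-30.216,18.509) [heading=165, draw]
FD 16: (-30.216,18.509) -> (-45.671,22.65) [heading=165, draw]
Final: pos=(-45.671,22.65), heading=165, 18 segment(s) drawn

Answer: 165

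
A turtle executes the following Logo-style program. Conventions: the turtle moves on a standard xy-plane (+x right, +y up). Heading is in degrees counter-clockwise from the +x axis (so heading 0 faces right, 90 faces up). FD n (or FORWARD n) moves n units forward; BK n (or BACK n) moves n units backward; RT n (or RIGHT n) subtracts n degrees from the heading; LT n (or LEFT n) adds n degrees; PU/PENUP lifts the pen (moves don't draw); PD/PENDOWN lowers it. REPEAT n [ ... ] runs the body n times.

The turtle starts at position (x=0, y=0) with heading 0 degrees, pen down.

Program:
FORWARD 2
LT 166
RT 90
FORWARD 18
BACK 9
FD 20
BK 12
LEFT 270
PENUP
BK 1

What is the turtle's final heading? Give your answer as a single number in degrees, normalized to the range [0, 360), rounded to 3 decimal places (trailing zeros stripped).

Executing turtle program step by step:
Start: pos=(0,0), heading=0, pen down
FD 2: (0,0) -> (2,0) [heading=0, draw]
LT 166: heading 0 -> 166
RT 90: heading 166 -> 76
FD 18: (2,0) -> (6.355,17.465) [heading=76, draw]
BK 9: (6.355,17.465) -> (4.177,8.733) [heading=76, draw]
FD 20: (4.177,8.733) -> (9.016,28.139) [heading=76, draw]
BK 12: (9.016,28.139) -> (6.113,16.495) [heading=76, draw]
LT 270: heading 76 -> 346
PU: pen up
BK 1: (6.113,16.495) -> (5.142,16.737) [heading=346, move]
Final: pos=(5.142,16.737), heading=346, 5 segment(s) drawn

Answer: 346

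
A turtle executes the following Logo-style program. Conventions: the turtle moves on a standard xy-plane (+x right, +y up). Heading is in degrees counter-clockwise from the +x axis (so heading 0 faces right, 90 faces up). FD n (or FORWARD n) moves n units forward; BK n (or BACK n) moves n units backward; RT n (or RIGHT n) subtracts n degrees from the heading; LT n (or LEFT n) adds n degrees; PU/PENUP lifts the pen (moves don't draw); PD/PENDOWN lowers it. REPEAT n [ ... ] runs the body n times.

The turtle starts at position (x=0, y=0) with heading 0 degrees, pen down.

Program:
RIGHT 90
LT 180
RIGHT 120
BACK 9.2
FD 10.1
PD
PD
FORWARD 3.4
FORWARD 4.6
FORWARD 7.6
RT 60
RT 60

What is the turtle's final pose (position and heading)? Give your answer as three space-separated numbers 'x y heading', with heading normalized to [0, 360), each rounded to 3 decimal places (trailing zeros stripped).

Answer: 14.289 -8.25 210

Derivation:
Executing turtle program step by step:
Start: pos=(0,0), heading=0, pen down
RT 90: heading 0 -> 270
LT 180: heading 270 -> 90
RT 120: heading 90 -> 330
BK 9.2: (0,0) -> (-7.967,4.6) [heading=330, draw]
FD 10.1: (-7.967,4.6) -> (0.779,-0.45) [heading=330, draw]
PD: pen down
PD: pen down
FD 3.4: (0.779,-0.45) -> (3.724,-2.15) [heading=330, draw]
FD 4.6: (3.724,-2.15) -> (7.708,-4.45) [heading=330, draw]
FD 7.6: (7.708,-4.45) -> (14.289,-8.25) [heading=330, draw]
RT 60: heading 330 -> 270
RT 60: heading 270 -> 210
Final: pos=(14.289,-8.25), heading=210, 5 segment(s) drawn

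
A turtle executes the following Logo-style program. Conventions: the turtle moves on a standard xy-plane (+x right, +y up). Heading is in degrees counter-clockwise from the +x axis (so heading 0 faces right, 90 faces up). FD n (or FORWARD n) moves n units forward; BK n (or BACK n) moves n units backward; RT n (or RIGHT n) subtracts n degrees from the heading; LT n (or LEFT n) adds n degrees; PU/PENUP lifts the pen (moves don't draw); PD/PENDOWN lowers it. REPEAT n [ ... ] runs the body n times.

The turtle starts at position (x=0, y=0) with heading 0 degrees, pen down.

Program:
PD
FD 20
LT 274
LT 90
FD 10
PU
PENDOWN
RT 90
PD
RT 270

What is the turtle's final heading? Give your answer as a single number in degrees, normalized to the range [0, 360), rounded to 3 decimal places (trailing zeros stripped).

Executing turtle program step by step:
Start: pos=(0,0), heading=0, pen down
PD: pen down
FD 20: (0,0) -> (20,0) [heading=0, draw]
LT 274: heading 0 -> 274
LT 90: heading 274 -> 4
FD 10: (20,0) -> (29.976,0.698) [heading=4, draw]
PU: pen up
PD: pen down
RT 90: heading 4 -> 274
PD: pen down
RT 270: heading 274 -> 4
Final: pos=(29.976,0.698), heading=4, 2 segment(s) drawn

Answer: 4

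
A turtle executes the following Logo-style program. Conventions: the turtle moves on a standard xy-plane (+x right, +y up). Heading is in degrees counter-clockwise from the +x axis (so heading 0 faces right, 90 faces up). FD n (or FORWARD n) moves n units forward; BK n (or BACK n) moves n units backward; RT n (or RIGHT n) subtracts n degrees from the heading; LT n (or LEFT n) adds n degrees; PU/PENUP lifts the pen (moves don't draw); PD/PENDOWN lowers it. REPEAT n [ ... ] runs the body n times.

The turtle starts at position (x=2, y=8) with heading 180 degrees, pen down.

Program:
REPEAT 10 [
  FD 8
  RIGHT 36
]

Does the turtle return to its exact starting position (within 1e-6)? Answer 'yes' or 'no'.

Answer: yes

Derivation:
Executing turtle program step by step:
Start: pos=(2,8), heading=180, pen down
REPEAT 10 [
  -- iteration 1/10 --
  FD 8: (2,8) -> (-6,8) [heading=180, draw]
  RT 36: heading 180 -> 144
  -- iteration 2/10 --
  FD 8: (-6,8) -> (-12.472,12.702) [heading=144, draw]
  RT 36: heading 144 -> 108
  -- iteration 3/10 --
  FD 8: (-12.472,12.702) -> (-14.944,20.311) [heading=108, draw]
  RT 36: heading 108 -> 72
  -- iteration 4/10 --
  FD 8: (-14.944,20.311) -> (-12.472,27.919) [heading=72, draw]
  RT 36: heading 72 -> 36
  -- iteration 5/10 --
  FD 8: (-12.472,27.919) -> (-6,32.621) [heading=36, draw]
  RT 36: heading 36 -> 0
  -- iteration 6/10 --
  FD 8: (-6,32.621) -> (2,32.621) [heading=0, draw]
  RT 36: heading 0 -> 324
  -- iteration 7/10 --
  FD 8: (2,32.621) -> (8.472,27.919) [heading=324, draw]
  RT 36: heading 324 -> 288
  -- iteration 8/10 --
  FD 8: (8.472,27.919) -> (10.944,20.311) [heading=288, draw]
  RT 36: heading 288 -> 252
  -- iteration 9/10 --
  FD 8: (10.944,20.311) -> (8.472,12.702) [heading=252, draw]
  RT 36: heading 252 -> 216
  -- iteration 10/10 --
  FD 8: (8.472,12.702) -> (2,8) [heading=216, draw]
  RT 36: heading 216 -> 180
]
Final: pos=(2,8), heading=180, 10 segment(s) drawn

Start position: (2, 8)
Final position: (2, 8)
Distance = 0; < 1e-6 -> CLOSED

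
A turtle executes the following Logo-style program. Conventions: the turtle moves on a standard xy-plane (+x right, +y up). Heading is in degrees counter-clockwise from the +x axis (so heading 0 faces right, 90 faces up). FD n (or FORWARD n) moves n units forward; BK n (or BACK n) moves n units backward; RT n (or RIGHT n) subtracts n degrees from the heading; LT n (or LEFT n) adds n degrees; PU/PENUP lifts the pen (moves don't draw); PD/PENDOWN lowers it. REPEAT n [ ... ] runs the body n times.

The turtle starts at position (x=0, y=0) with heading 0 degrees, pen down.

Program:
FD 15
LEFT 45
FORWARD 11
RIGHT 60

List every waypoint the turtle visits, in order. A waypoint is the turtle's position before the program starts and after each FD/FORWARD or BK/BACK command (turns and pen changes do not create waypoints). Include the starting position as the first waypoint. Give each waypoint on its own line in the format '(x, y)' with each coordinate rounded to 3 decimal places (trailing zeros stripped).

Executing turtle program step by step:
Start: pos=(0,0), heading=0, pen down
FD 15: (0,0) -> (15,0) [heading=0, draw]
LT 45: heading 0 -> 45
FD 11: (15,0) -> (22.778,7.778) [heading=45, draw]
RT 60: heading 45 -> 345
Final: pos=(22.778,7.778), heading=345, 2 segment(s) drawn
Waypoints (3 total):
(0, 0)
(15, 0)
(22.778, 7.778)

Answer: (0, 0)
(15, 0)
(22.778, 7.778)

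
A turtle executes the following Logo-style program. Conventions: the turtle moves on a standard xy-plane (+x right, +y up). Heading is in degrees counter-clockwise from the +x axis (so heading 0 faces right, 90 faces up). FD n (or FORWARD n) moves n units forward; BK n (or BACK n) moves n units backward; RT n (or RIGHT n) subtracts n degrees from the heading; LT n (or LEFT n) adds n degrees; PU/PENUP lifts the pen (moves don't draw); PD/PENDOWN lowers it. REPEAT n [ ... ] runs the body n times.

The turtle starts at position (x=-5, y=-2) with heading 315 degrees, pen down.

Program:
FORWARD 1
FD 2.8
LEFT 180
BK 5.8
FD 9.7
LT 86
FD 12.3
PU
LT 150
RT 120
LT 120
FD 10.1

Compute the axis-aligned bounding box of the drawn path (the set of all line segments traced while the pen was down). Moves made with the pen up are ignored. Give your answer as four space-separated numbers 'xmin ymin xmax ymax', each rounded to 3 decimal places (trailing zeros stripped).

Answer: -14.354 -9.999 1.788 -1.929

Derivation:
Executing turtle program step by step:
Start: pos=(-5,-2), heading=315, pen down
FD 1: (-5,-2) -> (-4.293,-2.707) [heading=315, draw]
FD 2.8: (-4.293,-2.707) -> (-2.313,-4.687) [heading=315, draw]
LT 180: heading 315 -> 135
BK 5.8: (-2.313,-4.687) -> (1.788,-8.788) [heading=135, draw]
FD 9.7: (1.788,-8.788) -> (-5.071,-1.929) [heading=135, draw]
LT 86: heading 135 -> 221
FD 12.3: (-5.071,-1.929) -> (-14.354,-9.999) [heading=221, draw]
PU: pen up
LT 150: heading 221 -> 11
RT 120: heading 11 -> 251
LT 120: heading 251 -> 11
FD 10.1: (-14.354,-9.999) -> (-4.439,-8.072) [heading=11, move]
Final: pos=(-4.439,-8.072), heading=11, 5 segment(s) drawn

Segment endpoints: x in {-14.354, -5.071, -5, -4.293, -2.313, 1.788}, y in {-9.999, -8.788, -4.687, -2.707, -2, -1.929}
xmin=-14.354, ymin=-9.999, xmax=1.788, ymax=-1.929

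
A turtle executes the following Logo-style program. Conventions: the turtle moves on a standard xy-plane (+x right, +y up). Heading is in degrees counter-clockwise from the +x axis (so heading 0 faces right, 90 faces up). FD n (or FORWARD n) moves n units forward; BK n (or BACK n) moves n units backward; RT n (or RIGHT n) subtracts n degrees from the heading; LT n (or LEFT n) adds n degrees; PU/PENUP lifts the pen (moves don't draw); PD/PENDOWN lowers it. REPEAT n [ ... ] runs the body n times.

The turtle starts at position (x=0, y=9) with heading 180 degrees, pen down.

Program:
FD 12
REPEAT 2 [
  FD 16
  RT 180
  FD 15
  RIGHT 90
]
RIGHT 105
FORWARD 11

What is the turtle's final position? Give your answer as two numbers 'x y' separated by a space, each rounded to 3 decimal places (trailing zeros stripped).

Answer: -15.847 -2.625

Derivation:
Executing turtle program step by step:
Start: pos=(0,9), heading=180, pen down
FD 12: (0,9) -> (-12,9) [heading=180, draw]
REPEAT 2 [
  -- iteration 1/2 --
  FD 16: (-12,9) -> (-28,9) [heading=180, draw]
  RT 180: heading 180 -> 0
  FD 15: (-28,9) -> (-13,9) [heading=0, draw]
  RT 90: heading 0 -> 270
  -- iteration 2/2 --
  FD 16: (-13,9) -> (-13,-7) [heading=270, draw]
  RT 180: heading 270 -> 90
  FD 15: (-13,-7) -> (-13,8) [heading=90, draw]
  RT 90: heading 90 -> 0
]
RT 105: heading 0 -> 255
FD 11: (-13,8) -> (-15.847,-2.625) [heading=255, draw]
Final: pos=(-15.847,-2.625), heading=255, 6 segment(s) drawn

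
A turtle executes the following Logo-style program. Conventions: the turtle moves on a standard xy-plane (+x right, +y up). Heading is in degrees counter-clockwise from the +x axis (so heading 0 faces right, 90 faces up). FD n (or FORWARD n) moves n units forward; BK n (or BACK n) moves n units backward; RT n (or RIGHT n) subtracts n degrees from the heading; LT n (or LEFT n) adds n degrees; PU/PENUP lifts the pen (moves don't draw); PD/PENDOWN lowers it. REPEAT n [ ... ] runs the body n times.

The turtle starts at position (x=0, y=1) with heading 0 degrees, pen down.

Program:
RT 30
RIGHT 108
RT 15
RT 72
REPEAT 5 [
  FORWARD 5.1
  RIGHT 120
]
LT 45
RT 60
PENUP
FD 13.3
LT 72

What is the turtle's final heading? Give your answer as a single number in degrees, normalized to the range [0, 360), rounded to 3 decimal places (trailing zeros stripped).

Executing turtle program step by step:
Start: pos=(0,1), heading=0, pen down
RT 30: heading 0 -> 330
RT 108: heading 330 -> 222
RT 15: heading 222 -> 207
RT 72: heading 207 -> 135
REPEAT 5 [
  -- iteration 1/5 --
  FD 5.1: (0,1) -> (-3.606,4.606) [heading=135, draw]
  RT 120: heading 135 -> 15
  -- iteration 2/5 --
  FD 5.1: (-3.606,4.606) -> (1.32,5.926) [heading=15, draw]
  RT 120: heading 15 -> 255
  -- iteration 3/5 --
  FD 5.1: (1.32,5.926) -> (0,1) [heading=255, draw]
  RT 120: heading 255 -> 135
  -- iteration 4/5 --
  FD 5.1: (0,1) -> (-3.606,4.606) [heading=135, draw]
  RT 120: heading 135 -> 15
  -- iteration 5/5 --
  FD 5.1: (-3.606,4.606) -> (1.32,5.926) [heading=15, draw]
  RT 120: heading 15 -> 255
]
LT 45: heading 255 -> 300
RT 60: heading 300 -> 240
PU: pen up
FD 13.3: (1.32,5.926) -> (-5.33,-5.592) [heading=240, move]
LT 72: heading 240 -> 312
Final: pos=(-5.33,-5.592), heading=312, 5 segment(s) drawn

Answer: 312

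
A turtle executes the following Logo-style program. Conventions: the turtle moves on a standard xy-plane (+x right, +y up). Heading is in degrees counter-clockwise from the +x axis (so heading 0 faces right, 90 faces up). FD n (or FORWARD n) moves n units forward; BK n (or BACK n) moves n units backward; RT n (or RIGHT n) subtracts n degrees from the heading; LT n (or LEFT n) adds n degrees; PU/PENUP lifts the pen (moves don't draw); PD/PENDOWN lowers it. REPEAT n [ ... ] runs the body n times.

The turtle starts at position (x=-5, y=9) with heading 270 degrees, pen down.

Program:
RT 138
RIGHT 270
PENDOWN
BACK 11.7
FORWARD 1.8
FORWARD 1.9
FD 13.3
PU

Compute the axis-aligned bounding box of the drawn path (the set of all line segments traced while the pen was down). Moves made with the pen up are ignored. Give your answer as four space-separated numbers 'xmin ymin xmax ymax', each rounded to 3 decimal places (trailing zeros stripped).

Executing turtle program step by step:
Start: pos=(-5,9), heading=270, pen down
RT 138: heading 270 -> 132
RT 270: heading 132 -> 222
PD: pen down
BK 11.7: (-5,9) -> (3.695,16.829) [heading=222, draw]
FD 1.8: (3.695,16.829) -> (2.357,15.624) [heading=222, draw]
FD 1.9: (2.357,15.624) -> (0.945,14.353) [heading=222, draw]
FD 13.3: (0.945,14.353) -> (-8.939,5.454) [heading=222, draw]
PU: pen up
Final: pos=(-8.939,5.454), heading=222, 4 segment(s) drawn

Segment endpoints: x in {-8.939, -5, 0.945, 2.357, 3.695}, y in {5.454, 9, 14.353, 15.624, 16.829}
xmin=-8.939, ymin=5.454, xmax=3.695, ymax=16.829

Answer: -8.939 5.454 3.695 16.829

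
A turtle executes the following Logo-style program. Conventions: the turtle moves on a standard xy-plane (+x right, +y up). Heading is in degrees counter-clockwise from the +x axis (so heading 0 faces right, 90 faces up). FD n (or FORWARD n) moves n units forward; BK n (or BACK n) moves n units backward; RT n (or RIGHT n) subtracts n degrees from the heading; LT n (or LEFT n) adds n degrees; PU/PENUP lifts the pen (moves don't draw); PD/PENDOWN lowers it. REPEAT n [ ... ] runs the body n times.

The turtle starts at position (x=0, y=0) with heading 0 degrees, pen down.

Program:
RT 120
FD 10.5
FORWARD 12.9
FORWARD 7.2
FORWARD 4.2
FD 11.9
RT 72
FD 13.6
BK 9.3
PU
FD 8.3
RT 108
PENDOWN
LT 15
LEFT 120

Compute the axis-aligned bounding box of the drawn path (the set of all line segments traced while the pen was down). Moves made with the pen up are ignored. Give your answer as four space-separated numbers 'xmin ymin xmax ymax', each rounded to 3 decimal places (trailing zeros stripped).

Answer: -36.653 -40.443 0 0

Derivation:
Executing turtle program step by step:
Start: pos=(0,0), heading=0, pen down
RT 120: heading 0 -> 240
FD 10.5: (0,0) -> (-5.25,-9.093) [heading=240, draw]
FD 12.9: (-5.25,-9.093) -> (-11.7,-20.265) [heading=240, draw]
FD 7.2: (-11.7,-20.265) -> (-15.3,-26.5) [heading=240, draw]
FD 4.2: (-15.3,-26.5) -> (-17.4,-30.138) [heading=240, draw]
FD 11.9: (-17.4,-30.138) -> (-23.35,-40.443) [heading=240, draw]
RT 72: heading 240 -> 168
FD 13.6: (-23.35,-40.443) -> (-36.653,-37.616) [heading=168, draw]
BK 9.3: (-36.653,-37.616) -> (-27.556,-39.549) [heading=168, draw]
PU: pen up
FD 8.3: (-27.556,-39.549) -> (-35.675,-37.824) [heading=168, move]
RT 108: heading 168 -> 60
PD: pen down
LT 15: heading 60 -> 75
LT 120: heading 75 -> 195
Final: pos=(-35.675,-37.824), heading=195, 7 segment(s) drawn

Segment endpoints: x in {-36.653, -27.556, -23.35, -17.4, -15.3, -11.7, -5.25, 0}, y in {-40.443, -39.549, -37.616, -30.138, -26.5, -20.265, -9.093, 0}
xmin=-36.653, ymin=-40.443, xmax=0, ymax=0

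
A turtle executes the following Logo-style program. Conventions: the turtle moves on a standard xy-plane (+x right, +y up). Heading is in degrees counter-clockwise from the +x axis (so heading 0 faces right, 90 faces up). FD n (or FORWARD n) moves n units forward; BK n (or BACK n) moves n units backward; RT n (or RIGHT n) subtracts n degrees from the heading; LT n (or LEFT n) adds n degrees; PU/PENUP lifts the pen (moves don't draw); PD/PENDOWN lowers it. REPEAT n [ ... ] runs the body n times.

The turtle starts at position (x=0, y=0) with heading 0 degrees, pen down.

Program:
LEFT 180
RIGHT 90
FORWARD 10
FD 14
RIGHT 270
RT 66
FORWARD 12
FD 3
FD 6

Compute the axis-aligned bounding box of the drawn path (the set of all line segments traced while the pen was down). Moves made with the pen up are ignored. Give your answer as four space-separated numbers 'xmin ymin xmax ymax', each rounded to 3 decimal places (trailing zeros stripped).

Answer: -8.541 0 0 43.184

Derivation:
Executing turtle program step by step:
Start: pos=(0,0), heading=0, pen down
LT 180: heading 0 -> 180
RT 90: heading 180 -> 90
FD 10: (0,0) -> (0,10) [heading=90, draw]
FD 14: (0,10) -> (0,24) [heading=90, draw]
RT 270: heading 90 -> 180
RT 66: heading 180 -> 114
FD 12: (0,24) -> (-4.881,34.963) [heading=114, draw]
FD 3: (-4.881,34.963) -> (-6.101,37.703) [heading=114, draw]
FD 6: (-6.101,37.703) -> (-8.541,43.184) [heading=114, draw]
Final: pos=(-8.541,43.184), heading=114, 5 segment(s) drawn

Segment endpoints: x in {-8.541, -6.101, -4.881, 0, 0, 0}, y in {0, 10, 24, 34.963, 37.703, 43.184}
xmin=-8.541, ymin=0, xmax=0, ymax=43.184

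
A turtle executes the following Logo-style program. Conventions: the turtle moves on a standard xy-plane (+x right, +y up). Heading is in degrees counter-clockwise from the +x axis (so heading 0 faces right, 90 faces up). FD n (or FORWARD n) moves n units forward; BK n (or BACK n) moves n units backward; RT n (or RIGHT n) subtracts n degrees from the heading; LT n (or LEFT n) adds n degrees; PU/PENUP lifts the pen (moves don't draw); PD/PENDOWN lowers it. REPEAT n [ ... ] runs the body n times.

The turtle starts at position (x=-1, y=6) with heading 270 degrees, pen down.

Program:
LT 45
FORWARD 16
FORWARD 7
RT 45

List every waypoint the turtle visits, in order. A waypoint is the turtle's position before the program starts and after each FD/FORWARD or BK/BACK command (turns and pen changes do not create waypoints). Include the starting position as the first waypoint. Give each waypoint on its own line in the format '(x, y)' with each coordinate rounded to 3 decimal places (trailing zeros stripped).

Executing turtle program step by step:
Start: pos=(-1,6), heading=270, pen down
LT 45: heading 270 -> 315
FD 16: (-1,6) -> (10.314,-5.314) [heading=315, draw]
FD 7: (10.314,-5.314) -> (15.263,-10.263) [heading=315, draw]
RT 45: heading 315 -> 270
Final: pos=(15.263,-10.263), heading=270, 2 segment(s) drawn
Waypoints (3 total):
(-1, 6)
(10.314, -5.314)
(15.263, -10.263)

Answer: (-1, 6)
(10.314, -5.314)
(15.263, -10.263)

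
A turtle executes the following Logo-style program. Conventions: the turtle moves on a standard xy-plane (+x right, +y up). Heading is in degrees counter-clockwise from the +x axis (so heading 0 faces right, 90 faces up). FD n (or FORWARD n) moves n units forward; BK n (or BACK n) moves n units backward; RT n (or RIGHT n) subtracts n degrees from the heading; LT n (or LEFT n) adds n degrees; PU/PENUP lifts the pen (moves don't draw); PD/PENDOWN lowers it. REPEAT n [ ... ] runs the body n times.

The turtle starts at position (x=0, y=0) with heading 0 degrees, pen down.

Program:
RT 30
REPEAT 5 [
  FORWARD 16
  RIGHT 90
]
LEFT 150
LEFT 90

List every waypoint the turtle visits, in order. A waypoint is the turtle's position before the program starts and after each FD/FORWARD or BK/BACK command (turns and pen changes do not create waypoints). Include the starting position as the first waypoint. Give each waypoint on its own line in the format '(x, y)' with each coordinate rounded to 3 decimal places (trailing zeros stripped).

Answer: (0, 0)
(13.856, -8)
(5.856, -21.856)
(-8, -13.856)
(0, 0)
(13.856, -8)

Derivation:
Executing turtle program step by step:
Start: pos=(0,0), heading=0, pen down
RT 30: heading 0 -> 330
REPEAT 5 [
  -- iteration 1/5 --
  FD 16: (0,0) -> (13.856,-8) [heading=330, draw]
  RT 90: heading 330 -> 240
  -- iteration 2/5 --
  FD 16: (13.856,-8) -> (5.856,-21.856) [heading=240, draw]
  RT 90: heading 240 -> 150
  -- iteration 3/5 --
  FD 16: (5.856,-21.856) -> (-8,-13.856) [heading=150, draw]
  RT 90: heading 150 -> 60
  -- iteration 4/5 --
  FD 16: (-8,-13.856) -> (0,0) [heading=60, draw]
  RT 90: heading 60 -> 330
  -- iteration 5/5 --
  FD 16: (0,0) -> (13.856,-8) [heading=330, draw]
  RT 90: heading 330 -> 240
]
LT 150: heading 240 -> 30
LT 90: heading 30 -> 120
Final: pos=(13.856,-8), heading=120, 5 segment(s) drawn
Waypoints (6 total):
(0, 0)
(13.856, -8)
(5.856, -21.856)
(-8, -13.856)
(0, 0)
(13.856, -8)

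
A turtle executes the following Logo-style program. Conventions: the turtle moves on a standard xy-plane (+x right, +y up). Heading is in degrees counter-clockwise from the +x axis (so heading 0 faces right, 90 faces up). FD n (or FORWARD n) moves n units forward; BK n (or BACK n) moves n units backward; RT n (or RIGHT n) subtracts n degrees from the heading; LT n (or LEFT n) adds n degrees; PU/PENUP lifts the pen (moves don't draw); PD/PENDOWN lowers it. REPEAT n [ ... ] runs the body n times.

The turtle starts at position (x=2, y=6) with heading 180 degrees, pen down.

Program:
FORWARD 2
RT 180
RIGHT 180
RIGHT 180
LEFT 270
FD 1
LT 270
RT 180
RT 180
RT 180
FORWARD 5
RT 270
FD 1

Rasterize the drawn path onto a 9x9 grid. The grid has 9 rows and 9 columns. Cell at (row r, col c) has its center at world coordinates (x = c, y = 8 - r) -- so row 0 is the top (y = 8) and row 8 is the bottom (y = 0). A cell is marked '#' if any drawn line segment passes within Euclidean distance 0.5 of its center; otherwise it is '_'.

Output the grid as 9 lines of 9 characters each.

Answer: _________
_________
###__#___
######___
_________
_________
_________
_________
_________

Derivation:
Segment 0: (2,6) -> (0,6)
Segment 1: (0,6) -> (0,5)
Segment 2: (0,5) -> (5,5)
Segment 3: (5,5) -> (5,6)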